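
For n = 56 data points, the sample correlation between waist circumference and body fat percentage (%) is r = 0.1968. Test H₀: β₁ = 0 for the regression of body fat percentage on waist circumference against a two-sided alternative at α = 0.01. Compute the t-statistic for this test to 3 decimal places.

t = 1.475

t = r·√(n − 2)/√(1 − r²) = 0.1968·√54/√0.96127 = 1.475.
df = n − 2 = 54.
Two-sided p ≈ 0.1460, which is ≥ 0.01, so fail to reject H₀.
The data do not give significant evidence of a linear association between waist circumference and body fat percentage.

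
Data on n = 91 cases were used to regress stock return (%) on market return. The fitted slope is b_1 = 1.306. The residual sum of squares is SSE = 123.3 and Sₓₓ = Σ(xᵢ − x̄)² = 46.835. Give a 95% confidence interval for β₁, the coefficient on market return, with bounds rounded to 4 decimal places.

(0.9643, 1.6477)

MSE = SSE/(n − 2) = 123.3/89 = 1.38539.
SE(b_1) = √(MSE/Sₓₓ) = √(1.38539/46.835) = 0.171989.
df = n − 2 = 89.
t* = t_{0.025, 89} = 1.986979.
Margin = t* × SE = 1.986979 × 0.171989 = 0.341739.
CI: 1.306 ± 0.341739 → (0.9643, 1.6477).
With 95% confidence, each one-unit increase in market return is associated with a change of between 0.9643 and 1.6477 % in stock return.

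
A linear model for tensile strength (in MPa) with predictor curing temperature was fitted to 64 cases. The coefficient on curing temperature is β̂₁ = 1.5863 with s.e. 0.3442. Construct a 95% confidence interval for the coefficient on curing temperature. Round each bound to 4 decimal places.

(0.8983, 2.2743)

df = n − 2 = 64 − 2 = 62.
t* = t_{0.025, 62} = 1.998972.
Margin = t* × SE = 1.998972 × 0.3442 = 0.688046.
CI: 1.5863 ± 0.688046 → (0.8983, 2.2743).
With 95% confidence, each one-unit increase in curing temperature is associated with a change of between 0.8983 and 2.2743 MPa in tensile strength.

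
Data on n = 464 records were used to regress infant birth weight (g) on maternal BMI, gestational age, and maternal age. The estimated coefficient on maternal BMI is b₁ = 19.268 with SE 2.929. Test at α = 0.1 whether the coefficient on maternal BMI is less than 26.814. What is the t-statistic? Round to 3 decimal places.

H₀: β₁ = 26.814 vs H₁: β₁ < 26.814.
t = (b₁ − β₁⁰)/SE = (19.268 − 26.814) / 2.929 = -2.576.
df = n − k − 1 = 464 − 3 − 1 = 460.
One-sided p ≈ 0.0051, which is < 0.1, so reject H₀.
There is evidence that the true slope on maternal BMI is below 26.814 g per unit, holding the other predictors fixed.

t = -2.576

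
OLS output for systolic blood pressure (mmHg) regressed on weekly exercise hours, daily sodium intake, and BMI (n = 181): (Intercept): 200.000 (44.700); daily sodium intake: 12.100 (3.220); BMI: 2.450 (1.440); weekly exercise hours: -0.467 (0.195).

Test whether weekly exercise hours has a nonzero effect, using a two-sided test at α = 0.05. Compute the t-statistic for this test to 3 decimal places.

t = -2.395

Read off: b = -0.467, SE = 0.195 for weekly exercise hours.
H₀: β₁ = 0 vs H₁: β₁ ≠ 0.
t = -0.467 / 0.195 = -2.395.
df = n − k − 1 = 181 − 3 − 1 = 177.
Two-sided p ≈ 0.0177, which is < 0.05, so reject H₀.
There is evidence that weekly exercise hours is associated with systolic blood pressure, holding the other predictors fixed.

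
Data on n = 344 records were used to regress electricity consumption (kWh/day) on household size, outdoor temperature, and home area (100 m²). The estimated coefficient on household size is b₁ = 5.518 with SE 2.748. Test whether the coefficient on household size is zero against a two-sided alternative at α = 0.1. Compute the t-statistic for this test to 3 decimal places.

H₀: β₁ = 0 vs H₁: β₁ ≠ 0.
t = (b₁ − β₁⁰)/SE = 5.518 / 2.748 = 2.008.
df = n − k − 1 = 344 − 3 − 1 = 340.
Two-sided p ≈ 0.0454, which is < 0.1, so reject H₀.
There is evidence that household size is associated with electricity consumption, holding the other predictors fixed.

t = 2.008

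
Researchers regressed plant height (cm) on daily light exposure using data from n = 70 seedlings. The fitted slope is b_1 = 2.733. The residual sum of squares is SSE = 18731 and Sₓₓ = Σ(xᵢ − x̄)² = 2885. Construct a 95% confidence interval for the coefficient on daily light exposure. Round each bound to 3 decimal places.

(2.116, 3.350)

MSE = SSE/(n − 2) = 18731/68 = 275.456.
SE(b_1) = √(MSE/Sₓₓ) = √(275.456/2885) = 0.308996.
df = n − 2 = 68.
t* = t_{0.025, 68} = 1.995469.
Margin = t* × SE = 1.995469 × 0.308996 = 0.61659.
CI: 2.733 ± 0.61659 → (2.116, 3.350).
With 95% confidence, each one-unit increase in daily light exposure is associated with a change of between 2.116 and 3.350 cm in plant height.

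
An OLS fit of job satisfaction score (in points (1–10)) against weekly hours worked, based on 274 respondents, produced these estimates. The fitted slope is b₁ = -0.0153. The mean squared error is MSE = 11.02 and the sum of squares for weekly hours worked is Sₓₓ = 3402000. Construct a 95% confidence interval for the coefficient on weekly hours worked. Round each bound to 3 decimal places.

SE(b₁) = √(MSE/Sₓₓ) = √(11.02/3402000) = 0.0017998.
df = n − 2 = 272.
t* = t_{0.025, 272} = 1.968724.
Margin = t* × SE = 1.968724 × 0.0017998 = 0.00354.
CI: -0.0153 ± 0.00354 → (-0.019, -0.012).
With 95% confidence, each one-unit increase in weekly hours worked is associated with a change of between -0.019 and -0.012 points (1–10) in job satisfaction score.

(-0.019, -0.012)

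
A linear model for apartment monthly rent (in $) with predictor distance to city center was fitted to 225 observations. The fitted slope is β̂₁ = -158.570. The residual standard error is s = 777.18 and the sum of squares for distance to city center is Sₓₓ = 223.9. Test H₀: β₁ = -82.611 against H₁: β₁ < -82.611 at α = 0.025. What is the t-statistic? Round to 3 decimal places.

SE(β̂₁) = s/√Sₓₓ = 777.18/√223.9 = 51.9391.
t = (-158.570 − (-82.611)) / 51.9391 = -1.462.
df = n − 2 = 223.
One-sided p ≈ 0.0725, which is ≥ 0.025, so fail to reject H₀.
The data do not give significant evidence that the true slope on distance to city center is below -82.611 $ per unit.

t = -1.462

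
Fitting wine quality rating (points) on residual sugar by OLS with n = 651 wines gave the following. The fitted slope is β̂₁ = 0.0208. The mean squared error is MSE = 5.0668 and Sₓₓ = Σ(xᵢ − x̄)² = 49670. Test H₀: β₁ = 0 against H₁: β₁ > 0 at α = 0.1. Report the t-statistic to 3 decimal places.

t = 2.059

SE(β̂₁) = √(MSE/Sₓₓ) = √(5.0668/49670) = 0.0101.
t = 0.0208 / 0.0101 = 2.059.
df = n − 2 = 649.
One-sided p ≈ 0.0199, which is < 0.1, so reject H₀.
There is evidence that the true slope on residual sugar is positive.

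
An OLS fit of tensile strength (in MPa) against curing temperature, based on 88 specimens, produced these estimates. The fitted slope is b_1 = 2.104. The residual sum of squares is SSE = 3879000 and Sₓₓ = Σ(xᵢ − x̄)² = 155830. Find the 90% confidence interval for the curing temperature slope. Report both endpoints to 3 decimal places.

(1.209, 2.999)

MSE = SSE/(n − 2) = 3879000/86 = 45104.7.
SE(b_1) = √(MSE/Sₓₓ) = √(45104.7/155830) = 0.538004.
df = n − 2 = 86.
t* = t_{0.05, 86} = 1.662765.
Margin = t* × SE = 1.662765 × 0.538004 = 0.89457.
CI: 2.104 ± 0.89457 → (1.209, 2.999).
With 90% confidence, each one-unit increase in curing temperature is associated with a change of between 1.209 and 2.999 MPa in tensile strength.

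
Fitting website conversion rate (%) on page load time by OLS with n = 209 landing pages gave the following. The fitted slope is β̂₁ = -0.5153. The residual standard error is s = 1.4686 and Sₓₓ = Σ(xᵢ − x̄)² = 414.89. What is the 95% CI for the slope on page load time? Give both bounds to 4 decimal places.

(-0.6574, -0.3732)

SE(β̂₁) = s/√Sₓₓ = 1.4686/√414.89 = 0.0721003.
df = n − 2 = 207.
t* = t_{0.025, 207} = 1.97149.
Margin = t* × SE = 1.97149 × 0.0721003 = 0.142145.
CI: -0.5153 ± 0.142145 → (-0.6574, -0.3732).
With 95% confidence, each one-unit increase in page load time is associated with a change of between -0.6574 and -0.3732 % in website conversion rate.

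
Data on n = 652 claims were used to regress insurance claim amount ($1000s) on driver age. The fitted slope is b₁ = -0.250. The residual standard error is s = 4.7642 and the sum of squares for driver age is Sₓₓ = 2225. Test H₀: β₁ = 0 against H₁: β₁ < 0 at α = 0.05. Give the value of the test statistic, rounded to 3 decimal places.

t = -2.475

SE(b₁) = s/√Sₓₓ = 4.7642/√2225 = 0.101001.
t = -0.250 / 0.101001 = -2.475.
df = n − 2 = 650.
One-sided p ≈ 0.0068, which is < 0.05, so reject H₀.
There is evidence that the true slope on driver age is negative.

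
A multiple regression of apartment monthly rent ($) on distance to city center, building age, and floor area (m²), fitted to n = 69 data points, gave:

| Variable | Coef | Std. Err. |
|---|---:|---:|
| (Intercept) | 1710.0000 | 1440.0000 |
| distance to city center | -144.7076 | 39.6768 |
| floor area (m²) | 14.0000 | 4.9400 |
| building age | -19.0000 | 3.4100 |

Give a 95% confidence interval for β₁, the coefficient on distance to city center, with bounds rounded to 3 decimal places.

Read off: b = -144.7076, SE = 39.6768 for distance to city center.
df = n − k − 1 = 69 − 3 − 1 = 65.
t* = t_{0.025, 65} = 1.997138.
Margin = t* × SE = 1.997138 × 39.6768 = 79.24004.
CI: -144.7076 ± 79.24004 → (-223.948, -65.468).

(-223.948, -65.468)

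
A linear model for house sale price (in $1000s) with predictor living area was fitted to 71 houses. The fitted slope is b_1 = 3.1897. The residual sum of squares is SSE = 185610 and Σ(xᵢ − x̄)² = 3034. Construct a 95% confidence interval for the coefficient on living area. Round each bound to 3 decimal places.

(1.311, 5.068)

MSE = SSE/(n − 2) = 185610/69 = 2690.
SE(b_1) = √(MSE/Sₓₓ) = √(2690/3034) = 0.941604.
df = n − 2 = 69.
t* = t_{0.025, 69} = 1.994945.
Margin = t* × SE = 1.994945 × 0.941604 = 1.87845.
CI: 3.1897 ± 1.87845 → (1.311, 5.068).
With 95% confidence, each one-unit increase in living area is associated with a change of between 1.311 and 5.068 $1000s in house sale price.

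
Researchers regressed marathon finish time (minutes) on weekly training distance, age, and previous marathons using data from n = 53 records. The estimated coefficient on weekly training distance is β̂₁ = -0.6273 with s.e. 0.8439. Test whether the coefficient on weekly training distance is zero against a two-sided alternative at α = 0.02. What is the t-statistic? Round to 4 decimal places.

H₀: β₁ = 0 vs H₁: β₁ ≠ 0.
t = (β̂₁ − β₁⁰)/SE = -0.6273 / 0.8439 = -0.7433.
df = n − k − 1 = 53 − 3 − 1 = 49.
Two-sided p ≈ 0.4608, which is ≥ 0.02, so fail to reject H₀.
The data do not give significant evidence of an association between weekly training distance and marathon finish time, after adjusting for the other predictors.

t = -0.7433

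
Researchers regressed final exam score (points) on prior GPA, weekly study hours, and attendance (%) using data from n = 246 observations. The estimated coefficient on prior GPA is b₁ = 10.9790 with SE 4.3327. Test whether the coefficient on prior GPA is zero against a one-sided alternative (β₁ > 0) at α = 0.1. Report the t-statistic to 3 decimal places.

H₀: β₁ = 0 vs H₁: β₁ > 0.
t = (b₁ − β₁⁰)/SE = 10.9790 / 4.3327 = 2.534.
df = n − k − 1 = 246 − 3 − 1 = 242.
One-sided p ≈ 0.0060, which is < 0.1, so reject H₀.
There is evidence that the true slope on prior GPA is positive, holding the other predictors fixed.

t = 2.534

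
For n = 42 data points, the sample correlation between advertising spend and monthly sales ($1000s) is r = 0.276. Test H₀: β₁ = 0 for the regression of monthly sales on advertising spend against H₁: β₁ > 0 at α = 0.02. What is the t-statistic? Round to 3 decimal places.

t = r·√(n − 2)/√(1 − r²) = 0.276·√40/√0.923824 = 1.816.
df = n − 2 = 40.
One-sided p ≈ 0.0384, which is ≥ 0.02, so fail to reject H₀.
The data do not give significant evidence of a linear association between advertising spend and monthly sales.

t = 1.816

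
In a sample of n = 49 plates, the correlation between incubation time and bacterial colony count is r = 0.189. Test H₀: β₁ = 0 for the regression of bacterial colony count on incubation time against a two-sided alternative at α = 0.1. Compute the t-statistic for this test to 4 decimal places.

t = r·√(n − 2)/√(1 − r²) = 0.189·√47/√0.964279 = 1.3195.
df = n − 2 = 47.
Two-sided p ≈ 0.1934, which is ≥ 0.1, so fail to reject H₀.
The data do not give significant evidence of a linear association between incubation time and bacterial colony count.

t = 1.3195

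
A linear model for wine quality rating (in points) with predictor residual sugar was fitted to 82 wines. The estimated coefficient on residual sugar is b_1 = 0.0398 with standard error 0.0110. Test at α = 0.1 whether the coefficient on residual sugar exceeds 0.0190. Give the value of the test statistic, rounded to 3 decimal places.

H₀: β₁ = 0.0190 vs H₁: β₁ > 0.0190.
t = (b_1 − β₁⁰)/SE = (0.0398 − 0.0190) / 0.0110 = 1.891.
df = n − 2 = 82 − 2 = 80.
One-sided p ≈ 0.0311, which is < 0.1, so reject H₀.
There is evidence that the true slope on residual sugar exceeds 0.0190 points per unit.

t = 1.891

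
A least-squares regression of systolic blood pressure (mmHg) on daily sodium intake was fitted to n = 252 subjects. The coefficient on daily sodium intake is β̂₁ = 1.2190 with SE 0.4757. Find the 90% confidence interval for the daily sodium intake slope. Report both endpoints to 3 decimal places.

df = n − 2 = 252 − 2 = 250.
t* = t_{0.05, 250} = 1.650971.
Margin = t* × SE = 1.650971 × 0.4757 = 0.78537.
CI: 1.2190 ± 0.78537 → (0.434, 2.004).
With 90% confidence, each one-unit increase in daily sodium intake is associated with a change of between 0.434 and 2.004 mmHg in systolic blood pressure.

(0.434, 2.004)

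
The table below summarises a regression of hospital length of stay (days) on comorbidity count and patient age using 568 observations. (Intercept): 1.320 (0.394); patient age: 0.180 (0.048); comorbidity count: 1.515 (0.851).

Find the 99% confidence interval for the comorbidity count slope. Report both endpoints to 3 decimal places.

Read off: b = 1.515, SE = 0.851 for comorbidity count.
df = n − k − 1 = 568 − 2 − 1 = 565.
t* = t_{0.005, 565} = 2.584559.
Margin = t* × SE = 2.584559 × 0.851 = 2.19946.
CI: 1.515 ± 2.19946 → (-0.684, 3.714).

(-0.684, 3.714)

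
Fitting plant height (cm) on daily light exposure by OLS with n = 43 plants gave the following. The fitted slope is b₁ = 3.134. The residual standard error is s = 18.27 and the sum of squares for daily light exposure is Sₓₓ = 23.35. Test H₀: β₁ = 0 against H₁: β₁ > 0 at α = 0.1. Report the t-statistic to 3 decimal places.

t = 0.829

SE(b₁) = s/√Sₓₓ = 18.27/√23.35 = 3.7809.
t = 3.134 / 3.7809 = 0.829.
df = n − 2 = 41.
One-sided p ≈ 0.2060, which is ≥ 0.1, so fail to reject H₀.
The data do not give significant evidence that the true slope on daily light exposure is positive.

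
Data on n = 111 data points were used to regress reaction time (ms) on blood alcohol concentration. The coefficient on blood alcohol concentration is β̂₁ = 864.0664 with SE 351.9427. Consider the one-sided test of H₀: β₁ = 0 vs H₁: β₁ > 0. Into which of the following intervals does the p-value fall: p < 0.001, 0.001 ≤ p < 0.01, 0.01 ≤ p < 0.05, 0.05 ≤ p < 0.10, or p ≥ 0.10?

t = 864.0664 / 351.9427 = 2.455.
df = n − 2 = 111 − 2 = 109.
One-sided p = P(T_{109} > t) ≈ 0.0078.
So 0.001 ≤ p < 0.01.

0.001 ≤ p < 0.01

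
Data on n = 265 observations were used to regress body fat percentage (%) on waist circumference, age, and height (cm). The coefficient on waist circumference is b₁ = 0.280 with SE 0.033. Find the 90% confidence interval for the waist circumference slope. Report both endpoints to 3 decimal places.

(0.226, 0.334)

df = n − k − 1 = 265 − 3 − 1 = 261.
t* = t_{0.05, 261} = 1.650713.
Margin = t* × SE = 1.650713 × 0.033 = 0.05447.
CI: 0.280 ± 0.05447 → (0.226, 0.334).
With 90% confidence, each one-unit increase in waist circumference is associated with a change of between 0.226 and 0.334 % in body fat percentage, holding the other predictors fixed.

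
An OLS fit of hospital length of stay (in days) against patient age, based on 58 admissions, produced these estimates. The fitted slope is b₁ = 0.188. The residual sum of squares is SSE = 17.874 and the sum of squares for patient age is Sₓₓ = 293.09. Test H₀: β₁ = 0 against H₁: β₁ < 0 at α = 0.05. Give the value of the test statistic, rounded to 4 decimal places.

t = 5.6969

MSE = SSE/(n − 2) = 17.874/56 = 0.319179.
SE(b₁) = √(MSE/Sₓₓ) = √(0.319179/293.09) = 0.0330002.
t = 0.188 / 0.0330002 = 5.6969.
df = n − 2 = 56.
One-sided p ≈ 1.0000, which is ≥ 0.05, so fail to reject H₀.
The data do not give significant evidence that the true slope on patient age is negative.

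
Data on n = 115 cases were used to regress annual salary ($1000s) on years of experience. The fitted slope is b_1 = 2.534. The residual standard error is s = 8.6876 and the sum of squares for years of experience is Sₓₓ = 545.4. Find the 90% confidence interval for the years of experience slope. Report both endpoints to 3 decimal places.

SE(b_1) = s/√Sₓₓ = 8.6876/√545.4 = 0.371999.
df = n − 2 = 113.
t* = t_{0.05, 113} = 1.65845.
Margin = t* × SE = 1.65845 × 0.371999 = 0.61694.
CI: 2.534 ± 0.61694 → (1.917, 3.151).
With 90% confidence, each one-unit increase in years of experience is associated with a change of between 1.917 and 3.151 $1000s in annual salary.

(1.917, 3.151)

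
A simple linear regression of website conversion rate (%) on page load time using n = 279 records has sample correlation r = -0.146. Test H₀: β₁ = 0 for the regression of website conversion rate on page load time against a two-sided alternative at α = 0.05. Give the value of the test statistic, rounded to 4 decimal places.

t = r·√(n − 2)/√(1 − r²) = -0.146·√277/√0.978684 = -2.4562.
df = n − 2 = 277.
Two-sided p ≈ 0.0147, which is < 0.05, so reject H₀.
There is evidence of a linear association between page load time and website conversion rate.

t = -2.4562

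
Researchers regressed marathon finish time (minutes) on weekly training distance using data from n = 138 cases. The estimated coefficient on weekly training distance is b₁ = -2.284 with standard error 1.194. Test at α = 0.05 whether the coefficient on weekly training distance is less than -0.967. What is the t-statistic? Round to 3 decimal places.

H₀: β₁ = -0.967 vs H₁: β₁ < -0.967.
t = (b₁ − β₁⁰)/SE = (-2.284 − (-0.967)) / 1.194 = -1.103.
df = n − 2 = 138 − 2 = 136.
One-sided p ≈ 0.1360, which is ≥ 0.05, so fail to reject H₀.
The data do not give significant evidence that the true slope on weekly training distance is below -0.967 minutes per unit.

t = -1.103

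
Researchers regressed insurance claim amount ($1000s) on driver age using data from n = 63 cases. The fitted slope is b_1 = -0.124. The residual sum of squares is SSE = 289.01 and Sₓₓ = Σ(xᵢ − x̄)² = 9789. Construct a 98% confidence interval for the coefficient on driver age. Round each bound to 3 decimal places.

(-0.177, -0.071)

MSE = SSE/(n − 2) = 289.01/61 = 4.73787.
SE(b_1) = √(MSE/Sₓₓ) = √(4.73787/9789) = 0.022.
df = n − 2 = 61.
t* = t_{0.01, 61} = 2.389047.
Margin = t* × SE = 2.389047 × 0.022 = 0.05256.
CI: -0.124 ± 0.05256 → (-0.177, -0.071).
With 98% confidence, each one-unit increase in driver age is associated with a change of between -0.177 and -0.071 $1000s in insurance claim amount.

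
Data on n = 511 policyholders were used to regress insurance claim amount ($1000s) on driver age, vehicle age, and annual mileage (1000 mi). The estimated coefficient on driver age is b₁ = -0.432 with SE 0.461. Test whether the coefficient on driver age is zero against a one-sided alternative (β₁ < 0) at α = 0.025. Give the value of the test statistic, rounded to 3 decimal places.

H₀: β₁ = 0 vs H₁: β₁ < 0.
t = (b₁ − β₁⁰)/SE = -0.432 / 0.461 = -0.937.
df = n − k − 1 = 511 − 3 − 1 = 507.
One-sided p ≈ 0.1746, which is ≥ 0.025, so fail to reject H₀.
The data do not give significant evidence that the true slope on driver age is negative, holding the other predictors fixed.

t = -0.937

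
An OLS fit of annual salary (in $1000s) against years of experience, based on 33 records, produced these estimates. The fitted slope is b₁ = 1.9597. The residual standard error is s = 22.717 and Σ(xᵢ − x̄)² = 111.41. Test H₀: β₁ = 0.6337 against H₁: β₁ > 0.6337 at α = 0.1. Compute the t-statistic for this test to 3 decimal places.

t = 0.616

SE(b₁) = s/√Sₓₓ = 22.717/√111.41 = 2.15223.
t = (1.9597 − 0.6337) / 2.15223 = 0.616.
df = n − 2 = 31.
One-sided p ≈ 0.2712, which is ≥ 0.1, so fail to reject H₀.
The data do not give significant evidence that the true slope on years of experience exceeds 0.6337 $1000s per unit.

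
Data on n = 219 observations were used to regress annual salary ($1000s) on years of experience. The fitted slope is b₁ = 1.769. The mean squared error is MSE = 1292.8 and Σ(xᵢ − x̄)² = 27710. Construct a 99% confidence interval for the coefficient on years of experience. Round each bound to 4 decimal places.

SE(b₁) = √(MSE/Sₓₓ) = √(1292.8/27710) = 0.215997.
df = n − 2 = 217.
t* = t_{0.005, 217} = 2.598675.
Margin = t* × SE = 2.598675 × 0.215997 = 0.561306.
CI: 1.769 ± 0.561306 → (1.2077, 2.3303).
With 99% confidence, each one-unit increase in years of experience is associated with a change of between 1.2077 and 2.3303 $1000s in annual salary.

(1.2077, 2.3303)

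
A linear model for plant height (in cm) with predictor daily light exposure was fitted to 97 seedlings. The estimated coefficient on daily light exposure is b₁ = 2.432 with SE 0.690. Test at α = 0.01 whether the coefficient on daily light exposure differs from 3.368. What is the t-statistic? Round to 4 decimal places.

t = -1.3565

H₀: β₁ = 3.368 vs H₁: β₁ ≠ 3.368.
t = (b₁ − β₁⁰)/SE = (2.432 − 3.368) / 0.690 = -1.3565.
df = n − 2 = 97 − 2 = 95.
Two-sided p ≈ 0.1781, which is ≥ 0.01, so fail to reject H₀.
The data are consistent with a true slope of 3.368 cm per unit of daily light exposure.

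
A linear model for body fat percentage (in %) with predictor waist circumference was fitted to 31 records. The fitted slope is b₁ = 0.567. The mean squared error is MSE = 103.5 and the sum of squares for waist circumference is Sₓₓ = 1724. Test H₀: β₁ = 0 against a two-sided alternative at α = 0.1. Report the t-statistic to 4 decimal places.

t = 2.3141

SE(b₁) = √(MSE/Sₓₓ) = √(103.5/1724) = 0.24502.
t = 0.567 / 0.24502 = 2.3141.
df = n − 2 = 29.
Two-sided p ≈ 0.0279, which is < 0.1, so reject H₀.
There is evidence that waist circumference is associated with body fat percentage.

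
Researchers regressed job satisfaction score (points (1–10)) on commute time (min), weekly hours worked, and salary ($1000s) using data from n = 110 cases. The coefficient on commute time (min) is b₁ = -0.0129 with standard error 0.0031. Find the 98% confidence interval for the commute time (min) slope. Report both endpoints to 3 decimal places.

df = n − k − 1 = 110 − 3 − 1 = 106.
t* = t_{0.01, 106} = 2.362043.
Margin = t* × SE = 2.362043 × 0.0031 = 0.00732.
CI: -0.0129 ± 0.00732 → (-0.020, -0.006).
With 98% confidence, each one-unit increase in commute time (min) is associated with a change of between -0.020 and -0.006 points (1–10) in job satisfaction score, holding the other predictors fixed.

(-0.020, -0.006)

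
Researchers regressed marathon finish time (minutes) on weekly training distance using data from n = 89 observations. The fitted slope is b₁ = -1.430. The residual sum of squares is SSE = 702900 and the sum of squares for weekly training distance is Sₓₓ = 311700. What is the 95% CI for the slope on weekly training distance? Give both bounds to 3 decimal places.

MSE = SSE/(n − 2) = 702900/87 = 8079.31.
SE(b₁) = √(MSE/Sₓₓ) = √(8079.31/311700) = 0.160997.
df = n − 2 = 87.
t* = t_{0.025, 87} = 1.987608.
Margin = t* × SE = 1.987608 × 0.160997 = 0.32000.
CI: -1.430 ± 0.32000 → (-1.750, -1.110).
With 95% confidence, each one-unit increase in weekly training distance is associated with a change of between -1.750 and -1.110 minutes in marathon finish time.

(-1.750, -1.110)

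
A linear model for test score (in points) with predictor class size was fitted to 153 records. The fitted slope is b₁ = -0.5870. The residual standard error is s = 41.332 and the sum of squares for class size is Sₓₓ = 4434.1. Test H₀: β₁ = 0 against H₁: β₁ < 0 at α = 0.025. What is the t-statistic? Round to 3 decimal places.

t = -0.946

SE(b₁) = s/√Sₓₓ = 41.332/√4434.1 = 0.620703.
t = -0.5870 / 0.620703 = -0.946.
df = n − 2 = 151.
One-sided p ≈ 0.1729, which is ≥ 0.025, so fail to reject H₀.
The data do not give significant evidence that the true slope on class size is negative.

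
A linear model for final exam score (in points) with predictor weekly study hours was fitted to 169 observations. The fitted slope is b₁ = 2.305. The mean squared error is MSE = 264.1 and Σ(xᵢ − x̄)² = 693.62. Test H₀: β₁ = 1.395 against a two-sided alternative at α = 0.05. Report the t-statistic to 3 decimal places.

t = 1.475

SE(b₁) = √(MSE/Sₓₓ) = √(264.1/693.62) = 0.617054.
t = (2.305 − 1.395) / 0.617054 = 1.475.
df = n − 2 = 167.
Two-sided p ≈ 0.1422, which is ≥ 0.05, so fail to reject H₀.
The data are consistent with a true slope of 1.395 points per unit of weekly study hours.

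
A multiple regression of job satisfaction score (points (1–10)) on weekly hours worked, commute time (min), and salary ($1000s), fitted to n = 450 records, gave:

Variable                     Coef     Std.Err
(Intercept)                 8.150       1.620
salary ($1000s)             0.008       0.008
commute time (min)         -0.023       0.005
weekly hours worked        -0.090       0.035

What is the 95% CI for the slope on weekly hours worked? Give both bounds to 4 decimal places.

(-0.1588, -0.0212)

Read off: b = -0.090, SE = 0.035 for weekly hours worked.
df = n − k − 1 = 450 − 3 − 1 = 446.
t* = t_{0.025, 446} = 1.965297.
Margin = t* × SE = 1.965297 × 0.035 = 0.068785.
CI: -0.090 ± 0.068785 → (-0.1588, -0.0212).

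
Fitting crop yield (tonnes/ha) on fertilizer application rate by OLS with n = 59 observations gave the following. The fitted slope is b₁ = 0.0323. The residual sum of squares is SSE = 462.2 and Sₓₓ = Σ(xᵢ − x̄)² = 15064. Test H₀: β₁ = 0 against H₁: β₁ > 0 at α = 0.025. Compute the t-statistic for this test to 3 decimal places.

MSE = SSE/(n − 2) = 462.2/57 = 8.10877.
SE(b₁) = √(MSE/Sₓₓ) = √(8.10877/15064) = 0.023201.
t = 0.0323 / 0.023201 = 1.392.
df = n − 2 = 57.
One-sided p ≈ 0.0846, which is ≥ 0.025, so fail to reject H₀.
The data do not give significant evidence that the true slope on fertilizer application rate is positive.

t = 1.392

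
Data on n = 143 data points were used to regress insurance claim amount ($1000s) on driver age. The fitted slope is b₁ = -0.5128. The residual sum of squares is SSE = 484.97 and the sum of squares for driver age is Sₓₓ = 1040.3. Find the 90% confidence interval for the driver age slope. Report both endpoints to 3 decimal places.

MSE = SSE/(n − 2) = 484.97/141 = 3.4395.
SE(b₁) = √(MSE/Sₓₓ) = √(3.4395/1040.3) = 0.0575001.
df = n − 2 = 141.
t* = t_{0.05, 141} = 1.655732.
Margin = t* × SE = 1.655732 × 0.0575001 = 0.09520.
CI: -0.5128 ± 0.09520 → (-0.608, -0.418).
With 90% confidence, each one-unit increase in driver age is associated with a change of between -0.608 and -0.418 $1000s in insurance claim amount.

(-0.608, -0.418)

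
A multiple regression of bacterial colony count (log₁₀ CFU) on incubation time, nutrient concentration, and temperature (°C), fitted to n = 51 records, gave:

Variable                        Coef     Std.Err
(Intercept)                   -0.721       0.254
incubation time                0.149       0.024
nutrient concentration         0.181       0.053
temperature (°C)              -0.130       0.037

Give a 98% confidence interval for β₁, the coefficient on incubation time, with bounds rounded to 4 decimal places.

Read off: b = 0.149, SE = 0.024 for incubation time.
df = n − k − 1 = 51 − 3 − 1 = 47.
t* = t_{0.01, 47} = 2.408345.
Margin = t* × SE = 2.408345 × 0.024 = 0.057800.
CI: 0.149 ± 0.057800 → (0.0912, 0.2068).

(0.0912, 0.2068)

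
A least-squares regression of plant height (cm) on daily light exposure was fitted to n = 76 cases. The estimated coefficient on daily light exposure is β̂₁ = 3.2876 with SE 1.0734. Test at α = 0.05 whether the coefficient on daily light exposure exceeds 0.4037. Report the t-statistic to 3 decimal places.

H₀: β₁ = 0.4037 vs H₁: β₁ > 0.4037.
t = (β̂₁ − β₁⁰)/SE = (3.2876 − 0.4037) / 1.0734 = 2.687.
df = n − 2 = 76 − 2 = 74.
One-sided p ≈ 0.0045, which is < 0.05, so reject H₀.
There is evidence that the true slope on daily light exposure exceeds 0.4037 cm per unit.

t = 2.687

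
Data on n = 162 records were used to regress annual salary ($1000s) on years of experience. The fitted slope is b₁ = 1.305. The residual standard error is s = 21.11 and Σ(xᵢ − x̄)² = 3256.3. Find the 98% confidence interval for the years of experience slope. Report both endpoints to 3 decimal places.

SE(b₁) = s/√Sₓₓ = 21.11/√3256.3 = 0.369936.
df = n − 2 = 160.
t* = t_{0.01, 160} = 2.34988.
Margin = t* × SE = 2.34988 × 0.369936 = 0.86930.
CI: 1.305 ± 0.86930 → (0.436, 2.174).
With 98% confidence, each one-unit increase in years of experience is associated with a change of between 0.436 and 2.174 $1000s in annual salary.

(0.436, 2.174)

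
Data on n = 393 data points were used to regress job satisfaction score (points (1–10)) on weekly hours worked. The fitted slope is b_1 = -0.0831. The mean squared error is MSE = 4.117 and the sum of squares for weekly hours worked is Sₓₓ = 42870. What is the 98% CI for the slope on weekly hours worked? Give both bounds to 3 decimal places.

(-0.106, -0.060)

SE(b_1) = √(MSE/Sₓₓ) = √(4.117/42870) = 0.00979972.
df = n − 2 = 391.
t* = t_{0.01, 391} = 2.335923.
Margin = t* × SE = 2.335923 × 0.00979972 = 0.02289.
CI: -0.0831 ± 0.02289 → (-0.106, -0.060).
With 98% confidence, each one-unit increase in weekly hours worked is associated with a change of between -0.106 and -0.060 points (1–10) in job satisfaction score.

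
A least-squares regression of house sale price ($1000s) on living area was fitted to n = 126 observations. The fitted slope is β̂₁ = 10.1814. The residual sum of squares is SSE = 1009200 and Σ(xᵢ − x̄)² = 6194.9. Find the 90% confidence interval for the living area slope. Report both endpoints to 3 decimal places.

(8.282, 12.081)

MSE = SSE/(n − 2) = 1009200/124 = 8138.71.
SE(β̂₁) = √(MSE/Sₓₓ) = √(8138.71/6194.9) = 1.1462.
df = n − 2 = 124.
t* = t_{0.05, 124} = 1.657235.
Margin = t* × SE = 1.657235 × 1.1462 = 1.89952.
CI: 10.1814 ± 1.89952 → (8.282, 12.081).
With 90% confidence, each one-unit increase in living area is associated with a change of between 8.282 and 12.081 $1000s in house sale price.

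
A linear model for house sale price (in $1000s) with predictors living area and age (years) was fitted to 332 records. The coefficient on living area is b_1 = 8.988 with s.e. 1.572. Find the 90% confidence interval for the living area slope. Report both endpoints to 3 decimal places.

(6.395, 11.581)

df = n − k − 1 = 332 − 2 − 1 = 329.
t* = t_{0.05, 329} = 1.649498.
Margin = t* × SE = 1.649498 × 1.572 = 2.59301.
CI: 8.988 ± 2.59301 → (6.395, 11.581).
With 90% confidence, each one-unit increase in living area is associated with a change of between 6.395 and 11.581 $1000s in house sale price, holding the other predictors fixed.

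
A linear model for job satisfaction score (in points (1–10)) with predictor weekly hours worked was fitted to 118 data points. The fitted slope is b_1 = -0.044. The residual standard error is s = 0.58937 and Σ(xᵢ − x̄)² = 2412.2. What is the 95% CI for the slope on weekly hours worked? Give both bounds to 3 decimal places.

(-0.068, -0.020)

SE(b_1) = s/√Sₓₓ = 0.58937/√2412.2 = 0.012.
df = n − 2 = 116.
t* = t_{0.025, 116} = 1.980626.
Margin = t* × SE = 1.980626 × 0.012 = 0.02377.
CI: -0.044 ± 0.02377 → (-0.068, -0.020).
With 95% confidence, each one-unit increase in weekly hours worked is associated with a change of between -0.068 and -0.020 points (1–10) in job satisfaction score.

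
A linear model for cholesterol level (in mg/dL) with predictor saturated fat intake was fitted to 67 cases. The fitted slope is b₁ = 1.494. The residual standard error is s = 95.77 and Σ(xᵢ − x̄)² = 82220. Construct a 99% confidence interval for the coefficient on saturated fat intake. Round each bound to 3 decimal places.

SE(b₁) = s/√Sₓₓ = 95.77/√82220 = 0.333996.
df = n − 2 = 65.
t* = t_{0.005, 65} = 2.653604.
Margin = t* × SE = 2.653604 × 0.333996 = 0.88629.
CI: 1.494 ± 0.88629 → (0.608, 2.380).
With 99% confidence, each one-unit increase in saturated fat intake is associated with a change of between 0.608 and 2.380 mg/dL in cholesterol level.

(0.608, 2.380)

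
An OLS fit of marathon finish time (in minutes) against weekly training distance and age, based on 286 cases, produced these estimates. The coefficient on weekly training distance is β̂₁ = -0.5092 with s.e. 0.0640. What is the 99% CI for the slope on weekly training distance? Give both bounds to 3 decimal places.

df = n − k − 1 = 286 − 2 − 1 = 283.
t* = t_{0.005, 283} = 2.593313.
Margin = t* × SE = 2.593313 × 0.0640 = 0.16597.
CI: -0.5092 ± 0.16597 → (-0.675, -0.343).
With 99% confidence, each one-unit increase in weekly training distance is associated with a change of between -0.675 and -0.343 minutes in marathon finish time, holding the other predictors fixed.

(-0.675, -0.343)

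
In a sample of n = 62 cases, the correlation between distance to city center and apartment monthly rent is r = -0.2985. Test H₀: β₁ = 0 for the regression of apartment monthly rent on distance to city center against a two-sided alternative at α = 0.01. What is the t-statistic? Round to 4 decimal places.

t = -2.4226

t = r·√(n − 2)/√(1 − r²) = -0.2985·√60/√0.910898 = -2.4226.
df = n − 2 = 60.
Two-sided p ≈ 0.0184, which is ≥ 0.01, so fail to reject H₀.
The data do not give significant evidence of a linear association between distance to city center and apartment monthly rent.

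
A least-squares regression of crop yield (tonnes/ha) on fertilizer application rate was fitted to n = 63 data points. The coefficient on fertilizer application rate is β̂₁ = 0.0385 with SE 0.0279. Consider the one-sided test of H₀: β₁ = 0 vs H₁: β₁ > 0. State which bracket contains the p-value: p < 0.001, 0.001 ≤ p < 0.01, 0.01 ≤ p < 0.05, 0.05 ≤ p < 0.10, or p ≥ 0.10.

0.05 ≤ p < 0.10

t = 0.0385 / 0.0279 = 1.380.
df = n − 2 = 63 − 2 = 61.
One-sided p = P(T_{61} > t) ≈ 0.0863.
So 0.05 ≤ p < 0.10.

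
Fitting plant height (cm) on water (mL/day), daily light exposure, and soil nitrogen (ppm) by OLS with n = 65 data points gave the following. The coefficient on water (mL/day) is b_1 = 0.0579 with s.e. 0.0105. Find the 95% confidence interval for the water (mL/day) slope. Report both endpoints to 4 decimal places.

df = n − k − 1 = 65 − 3 − 1 = 61.
t* = t_{0.025, 61} = 1.999624.
Margin = t* × SE = 1.999624 × 0.0105 = 0.020996.
CI: 0.0579 ± 0.020996 → (0.0369, 0.0789).
With 95% confidence, each one-unit increase in water (mL/day) is associated with a change of between 0.0369 and 0.0789 cm in plant height, holding the other predictors fixed.

(0.0369, 0.0789)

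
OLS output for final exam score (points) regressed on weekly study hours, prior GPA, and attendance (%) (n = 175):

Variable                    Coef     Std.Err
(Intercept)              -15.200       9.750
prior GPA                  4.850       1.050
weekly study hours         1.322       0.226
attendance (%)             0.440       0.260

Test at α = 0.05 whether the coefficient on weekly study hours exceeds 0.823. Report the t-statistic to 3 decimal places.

Read off: b = 1.322, SE = 0.226 for weekly study hours.
H₀: β₁ = 0.823 vs H₁: β₁ > 0.823.
t = (1.322 − 0.823) / 0.226 = 2.208.
df = n − k − 1 = 175 − 3 − 1 = 171.
One-sided p ≈ 0.0143, which is < 0.05, so reject H₀.
There is evidence that the true slope on weekly study hours exceeds 0.823 points per unit, holding the other predictors fixed.

t = 2.208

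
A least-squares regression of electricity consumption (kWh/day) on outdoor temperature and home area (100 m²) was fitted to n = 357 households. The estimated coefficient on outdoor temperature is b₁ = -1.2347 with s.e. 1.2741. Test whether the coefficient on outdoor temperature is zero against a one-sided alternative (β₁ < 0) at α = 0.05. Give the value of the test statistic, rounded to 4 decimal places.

H₀: β₁ = 0 vs H₁: β₁ < 0.
t = (b₁ − β₁⁰)/SE = -1.2347 / 1.2741 = -0.9691.
df = n − k − 1 = 357 − 2 − 1 = 354.
One-sided p ≈ 0.1666, which is ≥ 0.05, so fail to reject H₀.
The data do not give significant evidence that the true slope on outdoor temperature is negative, holding the other predictors fixed.

t = -0.9691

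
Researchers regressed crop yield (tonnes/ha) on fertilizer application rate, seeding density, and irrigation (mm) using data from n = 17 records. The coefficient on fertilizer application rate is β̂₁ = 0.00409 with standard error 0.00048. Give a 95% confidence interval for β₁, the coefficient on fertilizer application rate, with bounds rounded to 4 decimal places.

df = n − k − 1 = 17 − 3 − 1 = 13.
t* = t_{0.025, 13} = 2.160369.
Margin = t* × SE = 2.160369 × 0.00048 = 0.001037.
CI: 0.00409 ± 0.001037 → (0.0031, 0.0051).
With 95% confidence, each one-unit increase in fertilizer application rate is associated with a change of between 0.0031 and 0.0051 tonnes/ha in crop yield, holding the other predictors fixed.

(0.0031, 0.0051)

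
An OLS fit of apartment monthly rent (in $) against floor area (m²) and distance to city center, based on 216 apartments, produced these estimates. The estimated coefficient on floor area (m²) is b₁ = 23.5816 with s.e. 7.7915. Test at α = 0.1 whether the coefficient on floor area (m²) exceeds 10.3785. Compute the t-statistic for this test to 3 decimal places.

H₀: β₁ = 10.3785 vs H₁: β₁ > 10.3785.
t = (b₁ − β₁⁰)/SE = (23.5816 − 10.3785) / 7.7915 = 1.695.
df = n − k − 1 = 216 − 2 − 1 = 213.
One-sided p ≈ 0.0458, which is < 0.1, so reject H₀.
There is evidence that the true slope on floor area (m²) exceeds 10.3785 $ per unit, holding the other predictors fixed.

t = 1.695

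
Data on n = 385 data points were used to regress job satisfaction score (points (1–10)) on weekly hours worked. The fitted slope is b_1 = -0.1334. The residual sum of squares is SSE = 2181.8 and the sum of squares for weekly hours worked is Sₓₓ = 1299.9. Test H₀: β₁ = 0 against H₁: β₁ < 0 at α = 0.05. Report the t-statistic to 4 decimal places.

t = -2.0151

MSE = SSE/(n − 2) = 2181.8/383 = 5.69661.
SE(b_1) = √(MSE/Sₓₓ) = √(5.69661/1299.9) = 0.0661993.
t = -0.1334 / 0.0661993 = -2.0151.
df = n − 2 = 383.
One-sided p ≈ 0.0223, which is < 0.05, so reject H₀.
There is evidence that the true slope on weekly hours worked is negative.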